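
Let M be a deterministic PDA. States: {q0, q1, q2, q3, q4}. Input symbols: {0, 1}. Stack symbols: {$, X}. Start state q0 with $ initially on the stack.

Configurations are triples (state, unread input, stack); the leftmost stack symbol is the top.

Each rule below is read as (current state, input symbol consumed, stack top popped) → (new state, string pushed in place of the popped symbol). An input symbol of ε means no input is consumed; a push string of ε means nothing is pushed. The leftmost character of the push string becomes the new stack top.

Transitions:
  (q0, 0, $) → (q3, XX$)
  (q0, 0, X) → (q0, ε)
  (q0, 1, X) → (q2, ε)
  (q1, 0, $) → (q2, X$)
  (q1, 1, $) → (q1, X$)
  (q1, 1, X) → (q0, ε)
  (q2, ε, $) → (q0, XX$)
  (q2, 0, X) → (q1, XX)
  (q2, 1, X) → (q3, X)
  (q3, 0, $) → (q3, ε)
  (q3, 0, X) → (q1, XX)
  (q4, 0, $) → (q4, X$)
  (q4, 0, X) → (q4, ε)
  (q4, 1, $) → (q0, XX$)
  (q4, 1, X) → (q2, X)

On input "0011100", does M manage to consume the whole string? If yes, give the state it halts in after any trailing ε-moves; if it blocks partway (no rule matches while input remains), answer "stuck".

(q0, 0011100, $)
  read 0, top $: go to q3, push XX$ → (q3, 011100, XX$)
  read 0, top X: go to q1, push XX → (q1, 11100, XXX$)
  read 1, top X: go to q0, push ε → (q0, 1100, XX$)
  read 1, top X: go to q2, push ε → (q2, 100, X$)
  read 1, top X: go to q3, push X → (q3, 00, X$)
  read 0, top X: go to q1, push XX → (q1, 0, XX$)
No transition for (q1, 0, top X); M blocks with input 0 remaining.

stuck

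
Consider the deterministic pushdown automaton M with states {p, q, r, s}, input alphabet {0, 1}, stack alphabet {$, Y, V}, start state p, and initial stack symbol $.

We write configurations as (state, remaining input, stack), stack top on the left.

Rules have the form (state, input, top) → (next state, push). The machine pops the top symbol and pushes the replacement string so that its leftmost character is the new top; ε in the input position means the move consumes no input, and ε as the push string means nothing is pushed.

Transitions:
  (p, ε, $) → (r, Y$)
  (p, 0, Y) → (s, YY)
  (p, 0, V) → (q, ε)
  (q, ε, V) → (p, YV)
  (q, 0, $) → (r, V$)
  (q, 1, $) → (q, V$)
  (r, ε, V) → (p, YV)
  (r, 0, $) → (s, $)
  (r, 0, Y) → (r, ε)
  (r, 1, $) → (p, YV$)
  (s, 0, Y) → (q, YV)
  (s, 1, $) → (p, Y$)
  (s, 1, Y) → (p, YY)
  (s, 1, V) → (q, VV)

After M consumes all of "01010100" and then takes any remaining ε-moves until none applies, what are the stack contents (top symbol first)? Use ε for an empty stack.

(p, 01010100, $)
  ε-move, top $: go to r, push Y$ → (r, 01010100, Y$)
  read 0, top Y: go to r, push ε → (r, 1010100, $)
  read 1, top $: go to p, push YV$ → (p, 010100, YV$)
  read 0, top Y: go to s, push YY → (s, 10100, YYV$)
  read 1, top Y: go to p, push YY → (p, 0100, YYYV$)
  read 0, top Y: go to s, push YY → (s, 100, YYYYV$)
  read 1, top Y: go to p, push YY → (p, 00, YYYYYV$)
  read 0, top Y: go to s, push YY → (s, 0, YYYYYYV$)
  read 0, top Y: go to q, push YV → (q, ε, YVYYYYYV$)
All input consumed in state q with stack YVYYYYYV$.

YVYYYYYV$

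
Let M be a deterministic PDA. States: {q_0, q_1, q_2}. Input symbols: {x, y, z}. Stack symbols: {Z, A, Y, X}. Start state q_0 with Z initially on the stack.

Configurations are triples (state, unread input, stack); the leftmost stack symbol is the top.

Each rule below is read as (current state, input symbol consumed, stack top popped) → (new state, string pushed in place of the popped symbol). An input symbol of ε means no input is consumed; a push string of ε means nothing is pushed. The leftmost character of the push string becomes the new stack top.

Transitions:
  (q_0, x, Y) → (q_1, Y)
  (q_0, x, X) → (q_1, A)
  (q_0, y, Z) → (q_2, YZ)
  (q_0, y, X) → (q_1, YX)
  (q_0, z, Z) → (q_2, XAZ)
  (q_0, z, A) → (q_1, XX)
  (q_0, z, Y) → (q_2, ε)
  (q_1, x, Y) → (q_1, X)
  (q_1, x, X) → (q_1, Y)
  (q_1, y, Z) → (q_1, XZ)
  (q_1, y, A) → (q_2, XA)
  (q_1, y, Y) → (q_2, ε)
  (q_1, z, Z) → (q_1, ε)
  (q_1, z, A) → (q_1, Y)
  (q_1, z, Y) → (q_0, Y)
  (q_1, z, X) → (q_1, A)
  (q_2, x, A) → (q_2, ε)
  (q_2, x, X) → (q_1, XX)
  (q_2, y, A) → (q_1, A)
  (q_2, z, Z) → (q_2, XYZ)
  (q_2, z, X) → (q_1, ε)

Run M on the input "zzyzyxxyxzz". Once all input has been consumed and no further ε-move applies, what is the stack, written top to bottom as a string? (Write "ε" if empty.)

YXAZ

(q_0, zzyzyxxyxzz, Z)
  read z, top Z: go to q_2, push XAZ → (q_2, zyzyxxyxzz, XAZ)
  read z, top X: go to q_1, push ε → (q_1, yzyxxyxzz, AZ)
  read y, top A: go to q_2, push XA → (q_2, zyxxyxzz, XAZ)
  read z, top X: go to q_1, push ε → (q_1, yxxyxzz, AZ)
  read y, top A: go to q_2, push XA → (q_2, xxyxzz, XAZ)
  read x, top X: go to q_1, push XX → (q_1, xyxzz, XXAZ)
  read x, top X: go to q_1, push Y → (q_1, yxzz, YXAZ)
  read y, top Y: go to q_2, push ε → (q_2, xzz, XAZ)
  read x, top X: go to q_1, push XX → (q_1, zz, XXAZ)
  read z, top X: go to q_1, push A → (q_1, z, AXAZ)
  read z, top A: go to q_1, push Y → (q_1, ε, YXAZ)
All input consumed in state q_1 with stack YXAZ.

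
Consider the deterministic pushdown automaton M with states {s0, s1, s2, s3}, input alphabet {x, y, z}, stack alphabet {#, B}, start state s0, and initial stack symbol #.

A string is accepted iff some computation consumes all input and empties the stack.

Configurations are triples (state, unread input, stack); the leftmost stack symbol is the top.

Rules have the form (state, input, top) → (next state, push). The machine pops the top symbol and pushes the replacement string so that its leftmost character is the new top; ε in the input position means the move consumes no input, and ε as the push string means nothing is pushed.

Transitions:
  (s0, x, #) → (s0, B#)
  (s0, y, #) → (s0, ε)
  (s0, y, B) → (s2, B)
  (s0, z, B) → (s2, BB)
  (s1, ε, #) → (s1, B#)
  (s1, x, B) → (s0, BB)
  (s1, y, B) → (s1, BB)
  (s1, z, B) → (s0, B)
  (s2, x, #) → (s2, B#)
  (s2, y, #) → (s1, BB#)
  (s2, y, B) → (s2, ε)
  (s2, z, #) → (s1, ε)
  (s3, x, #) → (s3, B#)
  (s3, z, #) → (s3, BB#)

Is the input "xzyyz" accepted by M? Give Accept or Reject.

Accept

(s0, xzyyz, #)
  read x, top #: go to s0, push B# → (s0, zyyz, B#)
  read z, top B: go to s2, push BB → (s2, yyz, BB#)
  read y, top B: go to s2, push ε → (s2, yz, B#)
  read y, top B: go to s2, push ε → (s2, z, #)
  read z, top #: go to s1, push ε → (s1, ε, ε)
All input consumed and the stack is empty.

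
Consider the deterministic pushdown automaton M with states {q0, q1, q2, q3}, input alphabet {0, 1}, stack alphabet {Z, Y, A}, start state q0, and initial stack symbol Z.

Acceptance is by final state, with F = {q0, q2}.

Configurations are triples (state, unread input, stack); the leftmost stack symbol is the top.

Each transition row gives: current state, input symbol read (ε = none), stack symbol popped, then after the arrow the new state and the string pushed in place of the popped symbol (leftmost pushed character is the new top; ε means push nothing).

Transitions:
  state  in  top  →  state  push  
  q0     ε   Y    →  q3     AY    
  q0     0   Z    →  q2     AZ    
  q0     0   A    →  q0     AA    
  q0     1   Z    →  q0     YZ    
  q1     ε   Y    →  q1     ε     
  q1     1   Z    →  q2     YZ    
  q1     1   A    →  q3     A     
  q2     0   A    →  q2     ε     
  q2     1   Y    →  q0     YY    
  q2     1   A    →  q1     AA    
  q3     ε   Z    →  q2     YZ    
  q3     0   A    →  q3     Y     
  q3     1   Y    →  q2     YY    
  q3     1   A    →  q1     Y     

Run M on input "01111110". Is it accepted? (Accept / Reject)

Reject

(q0, 01111110, Z)
  read 0, top Z: go to q2, push AZ → (q2, 1111110, AZ)
  read 1, top A: go to q1, push AA → (q1, 111110, AAZ)
  read 1, top A: go to q3, push A → (q3, 11110, AAZ)
  read 1, top A: go to q1, push Y → (q1, 1110, YAZ)
  ε-move, top Y: go to q1, push ε → (q1, 1110, AZ)
  read 1, top A: go to q3, push A → (q3, 110, AZ)
  read 1, top A: go to q1, push Y → (q1, 10, YZ)
  ε-move, top Y: go to q1, push ε → (q1, 10, Z)
  read 1, top Z: go to q2, push YZ → (q2, 0, YZ)
No transition applies at (q2, 0, YZ); input not fully consumed.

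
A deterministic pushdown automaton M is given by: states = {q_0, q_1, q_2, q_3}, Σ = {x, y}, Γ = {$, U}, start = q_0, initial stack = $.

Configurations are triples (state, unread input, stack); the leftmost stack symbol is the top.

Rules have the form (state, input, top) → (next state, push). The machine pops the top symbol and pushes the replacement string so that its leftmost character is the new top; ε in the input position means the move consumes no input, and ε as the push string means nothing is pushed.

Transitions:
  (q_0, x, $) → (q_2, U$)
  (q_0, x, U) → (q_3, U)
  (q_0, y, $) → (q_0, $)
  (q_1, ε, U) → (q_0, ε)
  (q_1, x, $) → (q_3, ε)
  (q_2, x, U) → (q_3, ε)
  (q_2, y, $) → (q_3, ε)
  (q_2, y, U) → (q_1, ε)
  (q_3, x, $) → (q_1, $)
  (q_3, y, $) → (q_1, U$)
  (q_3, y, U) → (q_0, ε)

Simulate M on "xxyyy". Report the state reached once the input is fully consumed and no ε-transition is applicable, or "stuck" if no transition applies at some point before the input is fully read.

q_0

(q_0, xxyyy, $) ⊢ (q_2, xyyy, U$) ⊢ (q_3, yyy, $) ⊢ (q_1, yy, U$) ⊢ (q_0, yy, $) ⊢ (q_0, y, $) ⊢ (q_0, ε, $)
All input consumed; M is in state q_0.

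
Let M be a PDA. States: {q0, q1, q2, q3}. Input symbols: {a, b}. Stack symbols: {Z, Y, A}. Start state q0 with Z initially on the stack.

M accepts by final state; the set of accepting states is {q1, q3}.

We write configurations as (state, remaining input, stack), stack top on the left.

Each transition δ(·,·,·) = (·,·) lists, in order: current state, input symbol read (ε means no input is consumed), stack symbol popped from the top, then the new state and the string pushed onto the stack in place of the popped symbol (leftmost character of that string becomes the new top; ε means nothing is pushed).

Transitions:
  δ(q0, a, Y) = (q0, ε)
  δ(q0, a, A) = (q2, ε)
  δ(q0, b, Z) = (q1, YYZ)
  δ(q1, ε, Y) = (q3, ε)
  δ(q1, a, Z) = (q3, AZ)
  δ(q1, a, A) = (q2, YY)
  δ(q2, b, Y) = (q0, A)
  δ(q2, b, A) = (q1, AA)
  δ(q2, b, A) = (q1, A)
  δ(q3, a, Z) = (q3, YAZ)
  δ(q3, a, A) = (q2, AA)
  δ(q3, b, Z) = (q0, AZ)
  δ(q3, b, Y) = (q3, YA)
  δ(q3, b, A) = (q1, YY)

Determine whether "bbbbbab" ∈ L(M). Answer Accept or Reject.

No computation consumes all input and reaches a final state.

Reject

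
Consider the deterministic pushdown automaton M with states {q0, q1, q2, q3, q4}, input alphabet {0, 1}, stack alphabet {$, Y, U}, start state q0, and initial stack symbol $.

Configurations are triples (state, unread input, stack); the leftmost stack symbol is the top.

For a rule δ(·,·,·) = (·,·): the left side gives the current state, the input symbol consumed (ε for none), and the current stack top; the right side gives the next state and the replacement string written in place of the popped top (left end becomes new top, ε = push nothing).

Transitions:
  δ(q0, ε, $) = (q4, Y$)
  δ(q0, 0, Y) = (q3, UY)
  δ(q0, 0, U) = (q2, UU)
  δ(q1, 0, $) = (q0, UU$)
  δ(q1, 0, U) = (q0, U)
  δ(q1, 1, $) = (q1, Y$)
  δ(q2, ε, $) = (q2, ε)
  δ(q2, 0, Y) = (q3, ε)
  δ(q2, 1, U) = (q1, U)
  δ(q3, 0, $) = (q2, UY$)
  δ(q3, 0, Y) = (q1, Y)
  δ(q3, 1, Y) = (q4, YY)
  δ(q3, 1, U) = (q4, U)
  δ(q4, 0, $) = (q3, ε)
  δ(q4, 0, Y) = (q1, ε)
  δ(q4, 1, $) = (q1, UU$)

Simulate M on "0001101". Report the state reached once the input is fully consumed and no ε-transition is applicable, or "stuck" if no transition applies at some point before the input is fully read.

stuck

(q0, 0001101, $) ⊢ (q4, 0001101, Y$) ⊢ (q1, 001101, $) ⊢ (q0, 01101, UU$) ⊢ (q2, 1101, UUU$) ⊢ (q1, 101, UUU$)
No transition for (q1, 1, top U); M blocks with input 101 remaining.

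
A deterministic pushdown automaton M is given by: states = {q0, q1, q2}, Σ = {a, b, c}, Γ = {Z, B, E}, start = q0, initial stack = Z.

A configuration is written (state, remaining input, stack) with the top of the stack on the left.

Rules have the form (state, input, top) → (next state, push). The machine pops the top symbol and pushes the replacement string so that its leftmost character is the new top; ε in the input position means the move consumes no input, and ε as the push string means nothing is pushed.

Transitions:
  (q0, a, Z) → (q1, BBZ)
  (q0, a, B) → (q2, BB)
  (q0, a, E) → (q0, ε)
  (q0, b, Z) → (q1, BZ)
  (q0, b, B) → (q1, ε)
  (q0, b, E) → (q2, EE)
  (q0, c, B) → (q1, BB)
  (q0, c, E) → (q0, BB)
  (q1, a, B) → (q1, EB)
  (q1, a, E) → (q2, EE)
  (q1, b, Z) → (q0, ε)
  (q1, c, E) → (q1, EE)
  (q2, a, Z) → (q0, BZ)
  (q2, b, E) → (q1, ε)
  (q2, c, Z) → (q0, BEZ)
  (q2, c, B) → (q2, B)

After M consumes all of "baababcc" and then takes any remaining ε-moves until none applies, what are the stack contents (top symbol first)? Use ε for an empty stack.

EEEBZ

(q0, baababcc, Z)
  read b, top Z: go to q1, push BZ → (q1, aababcc, BZ)
  read a, top B: go to q1, push EB → (q1, ababcc, EBZ)
  read a, top E: go to q2, push EE → (q2, babcc, EEBZ)
  read b, top E: go to q1, push ε → (q1, abcc, EBZ)
  read a, top E: go to q2, push EE → (q2, bcc, EEBZ)
  read b, top E: go to q1, push ε → (q1, cc, EBZ)
  read c, top E: go to q1, push EE → (q1, c, EEBZ)
  read c, top E: go to q1, push EE → (q1, ε, EEEBZ)
All input consumed in state q1 with stack EEEBZ.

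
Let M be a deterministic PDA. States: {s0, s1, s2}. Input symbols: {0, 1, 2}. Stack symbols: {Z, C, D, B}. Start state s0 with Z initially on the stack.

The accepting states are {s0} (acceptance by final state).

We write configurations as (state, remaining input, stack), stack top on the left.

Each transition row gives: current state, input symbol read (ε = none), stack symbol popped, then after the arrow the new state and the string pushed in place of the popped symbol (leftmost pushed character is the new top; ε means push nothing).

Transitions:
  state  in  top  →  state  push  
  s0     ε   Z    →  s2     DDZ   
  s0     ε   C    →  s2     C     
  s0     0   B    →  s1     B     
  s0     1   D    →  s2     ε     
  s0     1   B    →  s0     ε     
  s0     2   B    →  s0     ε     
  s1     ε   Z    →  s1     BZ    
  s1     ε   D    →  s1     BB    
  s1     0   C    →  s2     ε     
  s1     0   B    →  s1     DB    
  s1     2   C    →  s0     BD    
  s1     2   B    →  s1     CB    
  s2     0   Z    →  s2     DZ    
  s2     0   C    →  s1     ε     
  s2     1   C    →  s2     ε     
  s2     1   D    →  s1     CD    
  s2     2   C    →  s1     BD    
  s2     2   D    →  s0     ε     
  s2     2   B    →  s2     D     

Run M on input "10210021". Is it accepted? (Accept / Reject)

Reject

(s0, 10210021, Z)
  ε-move, top Z: go to s2, push DDZ → (s2, 10210021, DDZ)
  read 1, top D: go to s1, push CD → (s1, 0210021, CDDZ)
  read 0, top C: go to s2, push ε → (s2, 210021, DDZ)
  read 2, top D: go to s0, push ε → (s0, 10021, DZ)
  read 1, top D: go to s2, push ε → (s2, 0021, Z)
  read 0, top Z: go to s2, push DZ → (s2, 021, DZ)
No transition applies at (s2, 021, DZ); input not fully consumed.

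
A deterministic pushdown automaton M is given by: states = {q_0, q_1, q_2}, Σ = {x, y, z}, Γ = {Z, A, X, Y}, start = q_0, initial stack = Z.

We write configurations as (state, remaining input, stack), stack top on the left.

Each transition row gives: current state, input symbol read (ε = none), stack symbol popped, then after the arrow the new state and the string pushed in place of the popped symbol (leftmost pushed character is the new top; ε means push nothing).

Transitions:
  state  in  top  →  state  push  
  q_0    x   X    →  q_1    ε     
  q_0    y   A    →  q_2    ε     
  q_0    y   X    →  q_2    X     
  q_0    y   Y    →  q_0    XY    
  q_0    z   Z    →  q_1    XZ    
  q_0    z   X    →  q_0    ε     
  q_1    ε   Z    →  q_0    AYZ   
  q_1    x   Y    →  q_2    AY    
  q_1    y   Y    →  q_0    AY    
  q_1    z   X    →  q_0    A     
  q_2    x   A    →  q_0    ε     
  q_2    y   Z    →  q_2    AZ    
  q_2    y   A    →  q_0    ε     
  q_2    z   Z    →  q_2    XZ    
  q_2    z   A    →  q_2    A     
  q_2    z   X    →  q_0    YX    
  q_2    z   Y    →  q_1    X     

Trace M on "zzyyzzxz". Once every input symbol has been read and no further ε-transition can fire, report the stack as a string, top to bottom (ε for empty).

(q_0, zzyyzzxz, Z) ⊢ (q_1, zyyzzxz, XZ) ⊢ (q_0, yyzzxz, AZ) ⊢ (q_2, yzzxz, Z) ⊢ (q_2, zzxz, AZ) ⊢ (q_2, zxz, AZ) ⊢ (q_2, xz, AZ) ⊢ (q_0, z, Z) ⊢ (q_1, ε, XZ)
All input consumed in state q_1 with stack XZ.

XZ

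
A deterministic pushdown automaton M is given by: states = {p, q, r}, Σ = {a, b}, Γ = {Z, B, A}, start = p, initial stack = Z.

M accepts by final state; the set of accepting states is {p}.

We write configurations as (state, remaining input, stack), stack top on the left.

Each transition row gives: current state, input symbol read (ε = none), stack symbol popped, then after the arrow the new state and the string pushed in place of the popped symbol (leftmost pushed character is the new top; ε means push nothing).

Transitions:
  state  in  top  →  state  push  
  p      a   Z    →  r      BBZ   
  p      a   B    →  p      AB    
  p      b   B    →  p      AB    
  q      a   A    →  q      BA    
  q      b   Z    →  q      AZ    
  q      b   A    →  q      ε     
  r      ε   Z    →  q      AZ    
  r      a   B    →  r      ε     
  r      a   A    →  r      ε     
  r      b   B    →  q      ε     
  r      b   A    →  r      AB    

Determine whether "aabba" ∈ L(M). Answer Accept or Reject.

(p, aabba, Z) ⊢ (r, abba, BBZ) ⊢ (r, bba, BZ) ⊢ (q, ba, Z) ⊢ (q, a, AZ) ⊢ (q, ε, BAZ)
All input consumed; state q ∉ F and no further ε-move applies.

Reject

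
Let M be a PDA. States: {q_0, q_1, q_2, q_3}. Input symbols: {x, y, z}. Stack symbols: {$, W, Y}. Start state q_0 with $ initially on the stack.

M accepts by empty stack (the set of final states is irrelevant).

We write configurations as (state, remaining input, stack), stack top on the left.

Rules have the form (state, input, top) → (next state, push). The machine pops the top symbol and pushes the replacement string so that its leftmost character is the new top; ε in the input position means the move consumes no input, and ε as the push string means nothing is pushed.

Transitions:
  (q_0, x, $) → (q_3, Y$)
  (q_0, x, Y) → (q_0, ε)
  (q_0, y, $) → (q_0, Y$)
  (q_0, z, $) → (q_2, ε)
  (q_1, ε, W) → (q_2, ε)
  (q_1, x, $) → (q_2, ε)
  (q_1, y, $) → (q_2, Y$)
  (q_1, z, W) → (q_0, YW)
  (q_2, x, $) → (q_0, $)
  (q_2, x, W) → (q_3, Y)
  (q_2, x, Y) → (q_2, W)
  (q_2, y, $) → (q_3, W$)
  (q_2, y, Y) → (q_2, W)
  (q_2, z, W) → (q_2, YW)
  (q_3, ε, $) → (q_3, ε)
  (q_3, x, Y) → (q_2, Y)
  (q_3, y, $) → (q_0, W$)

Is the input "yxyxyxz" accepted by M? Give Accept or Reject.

One accepting computation: (q_0, yxyxyxz, $) ⊢ (q_0, xyxyxz, Y$) ⊢ (q_0, yxyxz, $) ⊢ (q_0, xyxz, Y$) ⊢ (q_0, yxz, $) ⊢ (q_0, xz, Y$) ⊢ (q_0, z, $) ⊢ (q_2, ε, ε)
All input consumed and the stack is empty.

Accept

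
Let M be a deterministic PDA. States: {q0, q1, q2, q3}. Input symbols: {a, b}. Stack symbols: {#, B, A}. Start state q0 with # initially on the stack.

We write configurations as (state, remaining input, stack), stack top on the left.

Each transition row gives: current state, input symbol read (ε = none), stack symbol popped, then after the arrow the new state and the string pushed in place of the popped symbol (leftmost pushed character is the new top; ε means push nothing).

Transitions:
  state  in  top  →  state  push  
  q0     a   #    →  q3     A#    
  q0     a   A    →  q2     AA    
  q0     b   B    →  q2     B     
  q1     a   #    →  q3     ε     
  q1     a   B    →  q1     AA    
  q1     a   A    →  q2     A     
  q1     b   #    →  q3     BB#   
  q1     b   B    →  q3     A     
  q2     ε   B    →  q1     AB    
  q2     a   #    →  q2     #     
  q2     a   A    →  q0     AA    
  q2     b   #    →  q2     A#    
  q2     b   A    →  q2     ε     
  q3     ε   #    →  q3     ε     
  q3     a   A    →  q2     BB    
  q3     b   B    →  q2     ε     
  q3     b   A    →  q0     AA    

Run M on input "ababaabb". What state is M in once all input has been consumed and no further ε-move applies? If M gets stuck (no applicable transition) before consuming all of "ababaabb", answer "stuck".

q2

(q0, ababaabb, #) ⊢ (q3, babaabb, A#) ⊢ (q0, abaabb, AA#) ⊢ (q2, baabb, AAA#) ⊢ (q2, aabb, AA#) ⊢ (q0, abb, AAA#) ⊢ (q2, bb, AAAA#) ⊢ (q2, b, AAA#) ⊢ (q2, ε, AA#)
All input consumed; M is in state q2.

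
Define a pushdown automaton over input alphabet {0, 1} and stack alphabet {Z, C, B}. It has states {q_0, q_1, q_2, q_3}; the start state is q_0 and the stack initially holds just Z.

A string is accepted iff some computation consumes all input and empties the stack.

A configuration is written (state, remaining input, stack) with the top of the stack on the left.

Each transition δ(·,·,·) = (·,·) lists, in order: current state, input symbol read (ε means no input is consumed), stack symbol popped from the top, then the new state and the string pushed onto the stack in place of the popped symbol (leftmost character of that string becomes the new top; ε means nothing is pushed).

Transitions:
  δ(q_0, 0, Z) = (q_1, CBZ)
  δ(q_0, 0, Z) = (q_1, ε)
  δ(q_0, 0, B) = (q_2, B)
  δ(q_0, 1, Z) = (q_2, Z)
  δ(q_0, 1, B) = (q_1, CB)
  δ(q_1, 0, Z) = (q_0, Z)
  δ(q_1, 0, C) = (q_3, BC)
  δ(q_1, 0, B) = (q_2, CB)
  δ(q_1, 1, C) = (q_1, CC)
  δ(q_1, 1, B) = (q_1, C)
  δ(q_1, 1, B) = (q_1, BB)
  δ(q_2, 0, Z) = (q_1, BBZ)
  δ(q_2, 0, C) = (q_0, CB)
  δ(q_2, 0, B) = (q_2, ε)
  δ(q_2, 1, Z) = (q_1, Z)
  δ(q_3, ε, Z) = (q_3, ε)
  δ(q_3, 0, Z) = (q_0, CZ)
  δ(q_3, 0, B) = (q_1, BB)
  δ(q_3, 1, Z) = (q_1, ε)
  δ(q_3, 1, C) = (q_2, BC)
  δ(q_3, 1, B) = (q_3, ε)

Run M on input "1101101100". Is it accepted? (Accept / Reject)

Accept

One accepting computation: (q_0, 1101101100, Z) ⊢ (q_2, 101101100, Z) ⊢ (q_1, 01101100, Z) ⊢ (q_0, 1101100, Z) ⊢ (q_2, 101100, Z) ⊢ (q_1, 01100, Z) ⊢ (q_0, 1100, Z) ⊢ (q_2, 100, Z) ⊢ (q_1, 00, Z) ⊢ (q_0, 0, Z) ⊢ (q_1, ε, ε)
All input consumed and the stack is empty.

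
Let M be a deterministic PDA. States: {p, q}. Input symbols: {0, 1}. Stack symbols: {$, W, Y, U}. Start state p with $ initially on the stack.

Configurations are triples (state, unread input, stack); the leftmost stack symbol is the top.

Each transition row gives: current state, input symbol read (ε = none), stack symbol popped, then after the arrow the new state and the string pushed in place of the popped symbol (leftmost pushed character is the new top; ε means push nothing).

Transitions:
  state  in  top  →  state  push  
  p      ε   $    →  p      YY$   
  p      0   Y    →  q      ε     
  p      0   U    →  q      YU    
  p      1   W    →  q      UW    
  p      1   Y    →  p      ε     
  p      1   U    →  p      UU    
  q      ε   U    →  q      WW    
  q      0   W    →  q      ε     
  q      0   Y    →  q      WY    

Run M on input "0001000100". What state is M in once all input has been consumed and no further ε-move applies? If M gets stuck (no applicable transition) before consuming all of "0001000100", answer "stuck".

(p, 0001000100, $) ⊢ (p, 0001000100, YY$) ⊢ (q, 001000100, Y$) ⊢ (q, 01000100, WY$) ⊢ (q, 1000100, Y$)
No transition for (q, 1, top Y); M blocks with input 1000100 remaining.

stuck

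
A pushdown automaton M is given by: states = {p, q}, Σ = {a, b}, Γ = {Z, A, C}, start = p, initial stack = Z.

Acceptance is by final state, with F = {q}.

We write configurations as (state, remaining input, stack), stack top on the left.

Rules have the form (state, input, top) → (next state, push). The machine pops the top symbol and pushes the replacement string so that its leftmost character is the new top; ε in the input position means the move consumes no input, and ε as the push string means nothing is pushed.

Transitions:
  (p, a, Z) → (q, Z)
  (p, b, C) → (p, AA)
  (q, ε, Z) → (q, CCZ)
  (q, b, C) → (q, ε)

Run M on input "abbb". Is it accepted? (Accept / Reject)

One accepting computation: (p, abbb, Z) ⊢ (q, bbb, Z) ⊢ (q, bbb, CCZ) ⊢ (q, bb, CZ) ⊢ (q, b, Z) ⊢ (q, b, CCZ) ⊢ (q, ε, CZ)
All input consumed and state q ∈ F.

Accept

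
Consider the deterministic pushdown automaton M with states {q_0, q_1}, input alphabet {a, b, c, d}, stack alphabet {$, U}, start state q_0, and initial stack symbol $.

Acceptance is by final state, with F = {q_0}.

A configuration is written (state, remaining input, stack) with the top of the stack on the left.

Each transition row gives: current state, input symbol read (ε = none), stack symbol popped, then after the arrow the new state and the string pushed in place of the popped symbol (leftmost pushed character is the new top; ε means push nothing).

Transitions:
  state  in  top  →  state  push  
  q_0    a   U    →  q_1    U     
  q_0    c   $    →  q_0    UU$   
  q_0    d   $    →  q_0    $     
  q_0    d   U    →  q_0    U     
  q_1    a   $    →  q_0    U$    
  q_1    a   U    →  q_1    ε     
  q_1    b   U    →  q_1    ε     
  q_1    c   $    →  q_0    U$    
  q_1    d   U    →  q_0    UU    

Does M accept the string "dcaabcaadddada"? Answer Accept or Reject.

(q_0, dcaabcaadddada, $)
  read d, top $: go to q_0, push $ → (q_0, caabcaadddada, $)
  read c, top $: go to q_0, push UU$ → (q_0, aabcaadddada, UU$)
  read a, top U: go to q_1, push U → (q_1, abcaadddada, UU$)
  read a, top U: go to q_1, push ε → (q_1, bcaadddada, U$)
  read b, top U: go to q_1, push ε → (q_1, caadddada, $)
  read c, top $: go to q_0, push U$ → (q_0, aadddada, U$)
  read a, top U: go to q_1, push U → (q_1, adddada, U$)
  read a, top U: go to q_1, push ε → (q_1, dddada, $)
No transition applies at (q_1, dddada, $); input not fully consumed.

Reject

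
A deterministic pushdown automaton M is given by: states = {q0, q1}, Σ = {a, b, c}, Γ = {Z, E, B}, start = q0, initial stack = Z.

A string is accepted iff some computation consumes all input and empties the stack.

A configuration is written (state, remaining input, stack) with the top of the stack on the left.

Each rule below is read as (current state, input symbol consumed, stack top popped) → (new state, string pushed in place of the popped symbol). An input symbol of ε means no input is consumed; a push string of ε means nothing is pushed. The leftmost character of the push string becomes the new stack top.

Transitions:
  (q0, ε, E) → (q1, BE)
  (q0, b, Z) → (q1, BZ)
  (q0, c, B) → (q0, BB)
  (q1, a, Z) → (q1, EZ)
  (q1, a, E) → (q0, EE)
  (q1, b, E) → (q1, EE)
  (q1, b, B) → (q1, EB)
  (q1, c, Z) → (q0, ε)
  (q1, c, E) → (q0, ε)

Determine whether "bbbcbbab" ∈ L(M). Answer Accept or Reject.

Reject

(q0, bbbcbbab, Z) ⊢ (q1, bbcbbab, BZ) ⊢ (q1, bcbbab, EBZ) ⊢ (q1, cbbab, EEBZ) ⊢ (q0, bbab, EBZ) ⊢ (q1, bbab, BEBZ) ⊢ (q1, bab, EBEBZ) ⊢ (q1, ab, EEBEBZ) ⊢ (q0, b, EEEBEBZ) ⊢ (q1, b, BEEEBEBZ) ⊢ (q1, ε, EBEEEBEBZ)
All input consumed; stack is EBEEEBEBZ, not empty, and no further ε-move applies.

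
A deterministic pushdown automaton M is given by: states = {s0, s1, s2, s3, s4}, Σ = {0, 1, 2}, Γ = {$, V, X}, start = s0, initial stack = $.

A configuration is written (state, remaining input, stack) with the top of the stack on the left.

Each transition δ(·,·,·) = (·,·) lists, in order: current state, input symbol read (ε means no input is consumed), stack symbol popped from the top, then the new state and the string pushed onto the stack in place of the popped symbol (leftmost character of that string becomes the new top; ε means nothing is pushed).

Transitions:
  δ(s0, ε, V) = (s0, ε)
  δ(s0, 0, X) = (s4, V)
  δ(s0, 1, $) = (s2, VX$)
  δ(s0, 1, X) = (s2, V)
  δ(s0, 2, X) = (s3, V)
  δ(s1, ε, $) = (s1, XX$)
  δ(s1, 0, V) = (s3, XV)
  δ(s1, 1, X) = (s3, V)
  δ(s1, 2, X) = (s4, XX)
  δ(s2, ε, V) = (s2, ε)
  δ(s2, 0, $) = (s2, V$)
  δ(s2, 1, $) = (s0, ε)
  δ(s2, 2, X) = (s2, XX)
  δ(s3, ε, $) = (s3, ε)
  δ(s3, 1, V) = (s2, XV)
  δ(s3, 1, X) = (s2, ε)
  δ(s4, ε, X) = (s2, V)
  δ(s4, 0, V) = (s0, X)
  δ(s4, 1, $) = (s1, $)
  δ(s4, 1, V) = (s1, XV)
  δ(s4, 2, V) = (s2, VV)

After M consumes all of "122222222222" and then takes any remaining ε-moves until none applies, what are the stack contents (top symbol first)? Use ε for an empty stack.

(s0, 122222222222, $) ⊢ (s2, 22222222222, VX$) ⊢ (s2, 22222222222, X$) ⊢ (s2, 2222222222, XX$) ⊢ (s2, 222222222, XXX$) ⊢ (s2, 22222222, XXXX$) ⊢ (s2, 2222222, XXXXX$) ⊢ (s2, 222222, XXXXXX$) ⊢ (s2, 22222, XXXXXXX$) ⊢ (s2, 2222, XXXXXXXX$) ⊢ (s2, 222, XXXXXXXXX$) ⊢ (s2, 22, XXXXXXXXXX$) ⊢ (s2, 2, XXXXXXXXXXX$) ⊢ (s2, ε, XXXXXXXXXXXX$)
All input consumed in state s2 with stack XXXXXXXXXXXX$.

XXXXXXXXXXXX$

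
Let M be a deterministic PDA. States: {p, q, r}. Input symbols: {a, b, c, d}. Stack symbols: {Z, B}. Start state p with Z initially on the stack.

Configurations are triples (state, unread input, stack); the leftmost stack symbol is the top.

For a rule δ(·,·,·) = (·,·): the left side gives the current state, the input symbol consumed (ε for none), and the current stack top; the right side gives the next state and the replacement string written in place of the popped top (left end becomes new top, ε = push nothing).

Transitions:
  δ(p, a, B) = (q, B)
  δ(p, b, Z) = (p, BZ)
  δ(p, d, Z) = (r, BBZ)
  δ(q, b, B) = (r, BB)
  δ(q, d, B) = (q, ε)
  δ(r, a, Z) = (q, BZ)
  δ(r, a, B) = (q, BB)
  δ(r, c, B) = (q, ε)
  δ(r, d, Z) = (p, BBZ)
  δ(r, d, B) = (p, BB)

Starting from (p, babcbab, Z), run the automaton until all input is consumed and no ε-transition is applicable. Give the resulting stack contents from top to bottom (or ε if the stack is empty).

BBBBZ

(p, babcbab, Z)
  read b, top Z: go to p, push BZ → (p, abcbab, BZ)
  read a, top B: go to q, push B → (q, bcbab, BZ)
  read b, top B: go to r, push BB → (r, cbab, BBZ)
  read c, top B: go to q, push ε → (q, bab, BZ)
  read b, top B: go to r, push BB → (r, ab, BBZ)
  read a, top B: go to q, push BB → (q, b, BBBZ)
  read b, top B: go to r, push BB → (r, ε, BBBBZ)
All input consumed in state r with stack BBBBZ.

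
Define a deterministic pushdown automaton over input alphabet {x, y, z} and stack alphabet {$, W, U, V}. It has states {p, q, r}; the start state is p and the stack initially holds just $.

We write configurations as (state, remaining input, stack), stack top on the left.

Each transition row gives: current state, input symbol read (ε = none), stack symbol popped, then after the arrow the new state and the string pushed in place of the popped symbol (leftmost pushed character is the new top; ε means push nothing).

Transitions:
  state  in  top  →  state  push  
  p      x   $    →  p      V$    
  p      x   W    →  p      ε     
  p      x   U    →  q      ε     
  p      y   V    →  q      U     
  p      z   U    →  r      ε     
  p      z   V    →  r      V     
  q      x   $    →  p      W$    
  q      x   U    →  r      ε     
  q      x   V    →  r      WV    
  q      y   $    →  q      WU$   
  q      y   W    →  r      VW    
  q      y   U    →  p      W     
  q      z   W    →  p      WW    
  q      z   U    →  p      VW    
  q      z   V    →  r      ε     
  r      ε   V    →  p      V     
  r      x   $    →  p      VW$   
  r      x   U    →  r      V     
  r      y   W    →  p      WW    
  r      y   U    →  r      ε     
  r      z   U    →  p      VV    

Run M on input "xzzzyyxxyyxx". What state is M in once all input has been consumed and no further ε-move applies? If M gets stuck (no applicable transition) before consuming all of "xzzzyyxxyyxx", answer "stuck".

(p, xzzzyyxxyyxx, $)
  read x, top $: go to p, push V$ → (p, zzzyyxxyyxx, V$)
  read z, top V: go to r, push V → (r, zzyyxxyyxx, V$)
  ε-move, top V: go to p, push V → (p, zzyyxxyyxx, V$)
  read z, top V: go to r, push V → (r, zyyxxyyxx, V$)
  ε-move, top V: go to p, push V → (p, zyyxxyyxx, V$)
  read z, top V: go to r, push V → (r, yyxxyyxx, V$)
  ε-move, top V: go to p, push V → (p, yyxxyyxx, V$)
  read y, top V: go to q, push U → (q, yxxyyxx, U$)
  read y, top U: go to p, push W → (p, xxyyxx, W$)
  read x, top W: go to p, push ε → (p, xyyxx, $)
  read x, top $: go to p, push V$ → (p, yyxx, V$)
  read y, top V: go to q, push U → (q, yxx, U$)
  read y, top U: go to p, push W → (p, xx, W$)
  read x, top W: go to p, push ε → (p, x, $)
  read x, top $: go to p, push V$ → (p, ε, V$)
All input consumed; M is in state p.

p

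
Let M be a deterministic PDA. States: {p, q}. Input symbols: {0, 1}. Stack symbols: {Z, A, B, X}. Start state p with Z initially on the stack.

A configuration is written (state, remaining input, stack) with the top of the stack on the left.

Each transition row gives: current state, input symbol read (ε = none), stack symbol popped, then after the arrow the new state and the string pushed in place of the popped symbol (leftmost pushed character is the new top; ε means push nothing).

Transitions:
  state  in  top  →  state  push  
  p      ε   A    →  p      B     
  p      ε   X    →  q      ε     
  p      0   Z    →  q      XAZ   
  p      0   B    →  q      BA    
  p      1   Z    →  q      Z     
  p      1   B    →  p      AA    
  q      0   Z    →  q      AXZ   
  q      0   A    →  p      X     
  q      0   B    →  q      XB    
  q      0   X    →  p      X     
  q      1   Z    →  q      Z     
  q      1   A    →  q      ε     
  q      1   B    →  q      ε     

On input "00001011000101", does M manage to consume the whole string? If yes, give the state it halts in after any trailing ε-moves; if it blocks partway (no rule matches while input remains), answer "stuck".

q

(p, 00001011000101, Z)
  read 0, top Z: go to q, push XAZ → (q, 0001011000101, XAZ)
  read 0, top X: go to p, push X → (p, 001011000101, XAZ)
  ε-move, top X: go to q, push ε → (q, 001011000101, AZ)
  read 0, top A: go to p, push X → (p, 01011000101, XZ)
  ε-move, top X: go to q, push ε → (q, 01011000101, Z)
  read 0, top Z: go to q, push AXZ → (q, 1011000101, AXZ)
  read 1, top A: go to q, push ε → (q, 011000101, XZ)
  read 0, top X: go to p, push X → (p, 11000101, XZ)
  ε-move, top X: go to q, push ε → (q, 11000101, Z)
  read 1, top Z: go to q, push Z → (q, 1000101, Z)
  read 1, top Z: go to q, push Z → (q, 000101, Z)
  read 0, top Z: go to q, push AXZ → (q, 00101, AXZ)
  read 0, top A: go to p, push X → (p, 0101, XXZ)
  ε-move, top X: go to q, push ε → (q, 0101, XZ)
  read 0, top X: go to p, push X → (p, 101, XZ)
  ε-move, top X: go to q, push ε → (q, 101, Z)
  read 1, top Z: go to q, push Z → (q, 01, Z)
  read 0, top Z: go to q, push AXZ → (q, 1, AXZ)
  read 1, top A: go to q, push ε → (q, ε, XZ)
All input consumed; M is in state q.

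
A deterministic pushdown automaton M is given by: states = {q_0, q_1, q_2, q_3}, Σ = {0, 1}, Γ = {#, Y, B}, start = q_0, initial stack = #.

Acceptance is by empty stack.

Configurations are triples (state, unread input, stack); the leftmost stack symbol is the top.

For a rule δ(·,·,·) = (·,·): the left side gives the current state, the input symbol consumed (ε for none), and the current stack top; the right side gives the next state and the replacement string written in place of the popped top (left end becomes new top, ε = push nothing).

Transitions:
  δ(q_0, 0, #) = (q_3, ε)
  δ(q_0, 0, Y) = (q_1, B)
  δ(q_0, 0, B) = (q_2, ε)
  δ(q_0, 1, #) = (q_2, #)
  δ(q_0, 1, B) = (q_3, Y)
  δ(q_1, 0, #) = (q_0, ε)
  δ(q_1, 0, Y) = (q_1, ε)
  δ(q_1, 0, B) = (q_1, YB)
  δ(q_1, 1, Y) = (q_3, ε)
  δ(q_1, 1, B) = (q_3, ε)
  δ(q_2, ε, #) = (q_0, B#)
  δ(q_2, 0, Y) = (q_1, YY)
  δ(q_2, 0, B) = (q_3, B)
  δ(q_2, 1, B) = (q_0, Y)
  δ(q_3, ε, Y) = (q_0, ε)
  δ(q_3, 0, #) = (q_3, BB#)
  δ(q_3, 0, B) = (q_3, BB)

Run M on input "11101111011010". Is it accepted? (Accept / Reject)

Accept

(q_0, 11101111011010, #)
  read 1, top #: go to q_2, push # → (q_2, 1101111011010, #)
  ε-move, top #: go to q_0, push B# → (q_0, 1101111011010, B#)
  read 1, top B: go to q_3, push Y → (q_3, 101111011010, Y#)
  ε-move, top Y: go to q_0, push ε → (q_0, 101111011010, #)
  read 1, top #: go to q_2, push # → (q_2, 01111011010, #)
  ε-move, top #: go to q_0, push B# → (q_0, 01111011010, B#)
  read 0, top B: go to q_2, push ε → (q_2, 1111011010, #)
  ε-move, top #: go to q_0, push B# → (q_0, 1111011010, B#)
  read 1, top B: go to q_3, push Y → (q_3, 111011010, Y#)
  ε-move, top Y: go to q_0, push ε → (q_0, 111011010, #)
  read 1, top #: go to q_2, push # → (q_2, 11011010, #)
  ε-move, top #: go to q_0, push B# → (q_0, 11011010, B#)
  read 1, top B: go to q_3, push Y → (q_3, 1011010, Y#)
  ε-move, top Y: go to q_0, push ε → (q_0, 1011010, #)
  read 1, top #: go to q_2, push # → (q_2, 011010, #)
  ε-move, top #: go to q_0, push B# → (q_0, 011010, B#)
  read 0, top B: go to q_2, push ε → (q_2, 11010, #)
  ε-move, top #: go to q_0, push B# → (q_0, 11010, B#)
  read 1, top B: go to q_3, push Y → (q_3, 1010, Y#)
  ε-move, top Y: go to q_0, push ε → (q_0, 1010, #)
  read 1, top #: go to q_2, push # → (q_2, 010, #)
  ε-move, top #: go to q_0, push B# → (q_0, 010, B#)
  read 0, top B: go to q_2, push ε → (q_2, 10, #)
  ε-move, top #: go to q_0, push B# → (q_0, 10, B#)
  read 1, top B: go to q_3, push Y → (q_3, 0, Y#)
  ε-move, top Y: go to q_0, push ε → (q_0, 0, #)
  read 0, top #: go to q_3, push ε → (q_3, ε, ε)
All input consumed and the stack is empty.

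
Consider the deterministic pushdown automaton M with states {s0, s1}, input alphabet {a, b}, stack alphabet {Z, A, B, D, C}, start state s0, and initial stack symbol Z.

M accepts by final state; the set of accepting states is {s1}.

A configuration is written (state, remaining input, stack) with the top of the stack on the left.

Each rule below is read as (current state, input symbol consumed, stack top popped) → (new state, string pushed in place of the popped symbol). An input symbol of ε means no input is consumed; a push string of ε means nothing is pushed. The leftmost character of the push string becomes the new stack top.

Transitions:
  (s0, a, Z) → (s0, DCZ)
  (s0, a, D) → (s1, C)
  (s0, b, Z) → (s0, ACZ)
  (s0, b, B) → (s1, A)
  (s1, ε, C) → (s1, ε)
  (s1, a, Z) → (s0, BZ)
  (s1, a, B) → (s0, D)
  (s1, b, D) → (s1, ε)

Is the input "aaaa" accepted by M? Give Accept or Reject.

(s0, aaaa, Z)
  read a, top Z: go to s0, push DCZ → (s0, aaa, DCZ)
  read a, top D: go to s1, push C → (s1, aa, CCZ)
  ε-move, top C: go to s1, push ε → (s1, aa, CZ)
  ε-move, top C: go to s1, push ε → (s1, aa, Z)
  read a, top Z: go to s0, push BZ → (s0, a, BZ)
No transition applies at (s0, a, BZ); input not fully consumed.

Reject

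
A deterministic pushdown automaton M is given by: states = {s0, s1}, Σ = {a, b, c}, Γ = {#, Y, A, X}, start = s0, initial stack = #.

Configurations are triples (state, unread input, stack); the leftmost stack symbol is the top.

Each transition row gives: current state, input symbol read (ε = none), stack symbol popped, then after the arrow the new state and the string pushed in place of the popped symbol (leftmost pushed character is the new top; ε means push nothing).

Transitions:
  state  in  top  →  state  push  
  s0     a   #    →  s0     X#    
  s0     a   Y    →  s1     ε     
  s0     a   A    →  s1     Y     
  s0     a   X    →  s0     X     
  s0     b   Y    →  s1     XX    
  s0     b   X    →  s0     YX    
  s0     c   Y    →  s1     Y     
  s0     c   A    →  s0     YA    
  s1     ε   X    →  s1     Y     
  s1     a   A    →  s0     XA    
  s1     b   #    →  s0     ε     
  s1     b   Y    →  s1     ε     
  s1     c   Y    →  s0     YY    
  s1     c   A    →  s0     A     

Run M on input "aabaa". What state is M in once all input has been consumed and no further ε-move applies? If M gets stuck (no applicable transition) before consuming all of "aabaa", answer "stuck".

stuck

(s0, aabaa, #)
  read a, top #: go to s0, push X# → (s0, abaa, X#)
  read a, top X: go to s0, push X → (s0, baa, X#)
  read b, top X: go to s0, push YX → (s0, aa, YX#)
  read a, top Y: go to s1, push ε → (s1, a, X#)
  ε-move, top X: go to s1, push Y → (s1, a, Y#)
No transition for (s1, a, top Y); M blocks with input a remaining.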